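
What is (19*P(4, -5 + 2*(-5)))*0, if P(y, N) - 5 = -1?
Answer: 0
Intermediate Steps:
P(y, N) = 4 (P(y, N) = 5 - 1 = 4)
(19*P(4, -5 + 2*(-5)))*0 = (19*4)*0 = 76*0 = 0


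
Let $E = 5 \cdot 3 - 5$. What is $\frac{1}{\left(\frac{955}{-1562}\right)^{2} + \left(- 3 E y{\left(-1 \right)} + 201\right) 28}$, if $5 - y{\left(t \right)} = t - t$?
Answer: $\frac{2439844}{3485009257} \approx 0.0007001$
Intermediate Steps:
$y{\left(t \right)} = 5$ ($y{\left(t \right)} = 5 - \left(t - t\right) = 5 - 0 = 5 + 0 = 5$)
$E = 10$ ($E = 15 - 5 = 10$)
$\frac{1}{\left(\frac{955}{-1562}\right)^{2} + \left(- 3 E y{\left(-1 \right)} + 201\right) 28} = \frac{1}{\left(\frac{955}{-1562}\right)^{2} + \left(\left(-3\right) 10 \cdot 5 + 201\right) 28} = \frac{1}{\left(955 \left(- \frac{1}{1562}\right)\right)^{2} + \left(\left(-30\right) 5 + 201\right) 28} = \frac{1}{\left(- \frac{955}{1562}\right)^{2} + \left(-150 + 201\right) 28} = \frac{1}{\frac{912025}{2439844} + 51 \cdot 28} = \frac{1}{\frac{912025}{2439844} + 1428} = \frac{1}{\frac{3485009257}{2439844}} = \frac{2439844}{3485009257}$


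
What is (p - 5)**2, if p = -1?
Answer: 36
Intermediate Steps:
(p - 5)**2 = (-1 - 5)**2 = (-6)**2 = 36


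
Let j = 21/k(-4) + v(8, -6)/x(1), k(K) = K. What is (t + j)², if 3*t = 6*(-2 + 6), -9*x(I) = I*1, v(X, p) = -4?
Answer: 24025/16 ≈ 1501.6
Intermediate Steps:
x(I) = -I/9
t = 8 (t = (6*(-2 + 6))/3 = (6*4)/3 = (⅓)*24 = 8)
j = 123/4 (j = 21/(-4) - 4/((-⅑*1)) = 21*(-¼) - 4/(-⅑) = -21/4 - 4*(-9) = -21/4 + 36 = 123/4 ≈ 30.750)
(t + j)² = (8 + 123/4)² = (155/4)² = 24025/16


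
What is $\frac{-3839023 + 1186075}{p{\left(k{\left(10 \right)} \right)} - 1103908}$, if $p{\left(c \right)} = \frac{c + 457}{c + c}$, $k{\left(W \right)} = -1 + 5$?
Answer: $\frac{7074528}{2943601} \approx 2.4034$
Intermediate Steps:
$k{\left(W \right)} = 4$
$p{\left(c \right)} = \frac{457 + c}{2 c}$
$\frac{-3839023 + 1186075}{p{\left(k{\left(10 \right)} \right)} - 1103908} = \frac{-3839023 + 1186075}{\frac{457 + 4}{2 \cdot 4} - 1103908} = - \frac{2652948}{\frac{1}{2} \cdot \frac{1}{4} \cdot 461 - 1103908} = - \frac{2652948}{\frac{461}{8} - 1103908} = - \frac{2652948}{- \frac{8830803}{8}} = \left(-2652948\right) \left(- \frac{8}{8830803}\right) = \frac{7074528}{2943601}$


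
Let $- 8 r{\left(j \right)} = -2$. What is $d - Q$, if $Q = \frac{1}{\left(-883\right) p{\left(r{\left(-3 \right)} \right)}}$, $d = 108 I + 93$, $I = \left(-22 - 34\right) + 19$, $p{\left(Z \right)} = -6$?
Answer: $- \frac{20678095}{5298} \approx -3903.0$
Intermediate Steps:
$r{\left(j \right)} = \frac{1}{4}$ ($r{\left(j \right)} = \left(- \frac{1}{8}\right) \left(-2\right) = \frac{1}{4}$)
$I = -37$ ($I = -56 + 19 = -37$)
$d = -3903$ ($d = 108 \left(-37\right) + 93 = -3996 + 93 = -3903$)
$Q = \frac{1}{5298}$ ($Q = \frac{1}{\left(-883\right) \left(-6\right)} = \frac{1}{5298} \approx 0.00018875$)
$d - Q = -3903 - \frac{1}{5298} = - \frac{20678095}{5298}$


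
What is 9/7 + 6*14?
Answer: 597/7 ≈ 85.286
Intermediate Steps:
9/7 + 6*14 = 9*(1/7) + 84 = 9/7 + 84 = 597/7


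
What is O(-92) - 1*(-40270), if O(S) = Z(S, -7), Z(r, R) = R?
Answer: 40263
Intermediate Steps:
O(S) = -7
O(-92) - 1*(-40270) = -7 - 1*(-40270) = -7 + 40270 = 40263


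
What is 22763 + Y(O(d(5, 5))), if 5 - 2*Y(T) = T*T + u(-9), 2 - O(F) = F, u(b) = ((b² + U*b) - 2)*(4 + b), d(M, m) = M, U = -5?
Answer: 23071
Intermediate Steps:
u(b) = (4 + b)*(-2 + b² - 5*b) (u(b) = ((b² - 5*b) - 2)*(4 + b) = (-2 + b² - 5*b)*(4 + b) = (4 + b)*(-2 + b² - 5*b))
O(F) = 2 - F
Y(T) = 625/2 - T²/2 (Y(T) = 5/2 - (T*T + (-8 + (-9)³ - 1*(-9)² - 22*(-9)))/2 = 5/2 - (T² + (-8 - 729 - 1*81 + 198))/2 = 5/2 - (T² + (-8 - 729 - 81 + 198))/2 = 5/2 - (T² - 620)/2 = 5/2 - (-620 + T²)/2 = 5/2 + (310 - T²/2) = 625/2 - T²/2)
22763 + Y(O(d(5, 5))) = 22763 + (625/2 - (2 - 1*5)²/2) = 22763 + (625/2 - (2 - 5)²/2) = 22763 + (625/2 - ½*(-3)²) = 22763 + (625/2 - ½*9) = 22763 + (625/2 - 9/2) = 22763 + 308 = 23071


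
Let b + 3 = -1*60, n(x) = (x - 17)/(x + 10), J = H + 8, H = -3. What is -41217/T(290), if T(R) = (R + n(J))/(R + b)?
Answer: -15593765/482 ≈ -32352.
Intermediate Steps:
J = 5 (J = -3 + 8 = 5)
n(x) = (-17 + x)/(10 + x)
b = -63 (b = -3 - 1*60 = -3 - 60 = -63)
T(R) = (-⅘ + R)/(-63 + R) (T(R) = (R + (-17 + 5)/(10 + 5))/(R - 63) = (R - 12/15)/(-63 + R) = (R + (1/15)*(-12))/(-63 + R) = (R - ⅘)/(-63 + R) = (-⅘ + R)/(-63 + R))
-41217/T(290) = -41217*(-63 + 290)/(-⅘ + 290) = -41217/((1446/5)/227) = -41217/((1/227)*(1446/5)) = -41217/1446/1135 = -41217*1135/1446 = -15593765/482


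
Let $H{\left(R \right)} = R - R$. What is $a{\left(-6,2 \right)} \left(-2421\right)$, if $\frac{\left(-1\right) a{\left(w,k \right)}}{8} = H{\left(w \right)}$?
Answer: $0$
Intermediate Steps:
$H{\left(R \right)} = 0$
$a{\left(w,k \right)} = 0$ ($a{\left(w,k \right)} = \left(-8\right) 0 = 0$)
$a{\left(-6,2 \right)} \left(-2421\right) = 0 \left(-2421\right) = 0$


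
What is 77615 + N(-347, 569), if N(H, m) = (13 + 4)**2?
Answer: 77904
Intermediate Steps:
N(H, m) = 289 (N(H, m) = 17**2 = 289)
77615 + N(-347, 569) = 77615 + 289 = 77904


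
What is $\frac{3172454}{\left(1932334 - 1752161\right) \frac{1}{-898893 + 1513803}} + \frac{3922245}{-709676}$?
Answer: $\frac{1384416561931470255}{127864453948} \approx 1.0827 \cdot 10^{7}$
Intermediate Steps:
$\frac{3172454}{\left(1932334 - 1752161\right) \frac{1}{-898893 + 1513803}} + \frac{3922245}{-709676} = \frac{3172454}{180173 \cdot \frac{1}{614910}} + 3922245 \left(- \frac{1}{709676}\right) = \frac{3172454}{180173 \cdot \frac{1}{614910}} - \frac{3922245}{709676} = \frac{3172454}{\frac{180173}{614910}} - \frac{3922245}{709676} = 3172454 \cdot \frac{614910}{180173} - \frac{3922245}{709676} = \frac{1950773689140}{180173} - \frac{3922245}{709676} = \frac{1384416561931470255}{127864453948}$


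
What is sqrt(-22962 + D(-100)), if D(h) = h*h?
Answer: I*sqrt(12962) ≈ 113.85*I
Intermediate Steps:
D(h) = h**2
sqrt(-22962 + D(-100)) = sqrt(-22962 + (-100)**2) = sqrt(-22962 + 10000) = sqrt(-12962) = I*sqrt(12962)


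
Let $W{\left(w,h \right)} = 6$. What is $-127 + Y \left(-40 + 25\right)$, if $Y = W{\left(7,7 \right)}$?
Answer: $-217$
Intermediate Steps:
$Y = 6$
$-127 + Y \left(-40 + 25\right) = -127 + 6 \left(-40 + 25\right) = -127 + 6 \left(-15\right) = -127 - 90 = -217$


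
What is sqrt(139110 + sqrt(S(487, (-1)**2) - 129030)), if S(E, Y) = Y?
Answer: sqrt(139110 + I*sqrt(129029)) ≈ 372.97 + 0.482*I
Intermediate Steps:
sqrt(139110 + sqrt(S(487, (-1)**2) - 129030)) = sqrt(139110 + sqrt((-1)**2 - 129030)) = sqrt(139110 + sqrt(1 - 129030)) = sqrt(139110 + sqrt(-129029)) = sqrt(139110 + I*sqrt(129029))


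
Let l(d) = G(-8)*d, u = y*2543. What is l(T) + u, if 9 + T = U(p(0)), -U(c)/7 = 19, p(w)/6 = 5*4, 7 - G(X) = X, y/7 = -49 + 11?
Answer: -678568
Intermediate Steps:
y = -266 (y = 7*(-49 + 11) = 7*(-38) = -266)
u = -676438 (u = -266*2543 = -676438)
G(X) = 7 - X
p(w) = 120 (p(w) = 6*(5*4) = 6*20 = 120)
U(c) = -133 (U(c) = -7*19 = -133)
T = -142 (T = -9 - 133 = -142)
l(d) = 15*d (l(d) = (7 - 1*(-8))*d = (7 + 8)*d = 15*d)
l(T) + u = 15*(-142) - 676438 = -2130 - 676438 = -678568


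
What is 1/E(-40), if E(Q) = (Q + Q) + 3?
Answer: -1/77 ≈ -0.012987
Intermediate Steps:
E(Q) = 3 + 2*Q (E(Q) = 2*Q + 3 = 3 + 2*Q)
1/E(-40) = 1/(3 + 2*(-40)) = 1/(3 - 80) = 1/(-77) = -1/77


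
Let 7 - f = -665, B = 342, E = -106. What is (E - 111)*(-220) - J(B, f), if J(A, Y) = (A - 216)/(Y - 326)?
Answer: 8258957/173 ≈ 47740.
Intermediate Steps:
f = 672 (f = 7 - 1*(-665) = 7 + 665 = 672)
J(A, Y) = (-216 + A)/(-326 + Y)
(E - 111)*(-220) - J(B, f) = (-106 - 111)*(-220) - (-216 + 342)/(-326 + 672) = -217*(-220) - 126/346 = 47740 - 126/346 = 47740 - 1*63/173 = 47740 - 63/173 = 8258957/173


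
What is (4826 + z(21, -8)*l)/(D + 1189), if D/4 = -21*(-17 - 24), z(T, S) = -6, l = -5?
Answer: 4856/4633 ≈ 1.0481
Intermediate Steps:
D = 3444 (D = 4*(-21*(-17 - 24)) = 4*(-21*(-41)) = 4*861 = 3444)
(4826 + z(21, -8)*l)/(D + 1189) = (4826 - 6*(-5))/(3444 + 1189) = (4826 + 30)/4633 = 4856*(1/4633) = 4856/4633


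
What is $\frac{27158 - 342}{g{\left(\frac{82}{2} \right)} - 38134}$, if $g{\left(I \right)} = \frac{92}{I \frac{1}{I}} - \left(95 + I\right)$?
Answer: $- \frac{13408}{19089} \approx -0.70239$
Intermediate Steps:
$g{\left(I \right)} = -3 - I$ ($g{\left(I \right)} = \frac{92}{1} - \left(95 + I\right) = 92 \cdot 1 - \left(95 + I\right) = 92 - \left(95 + I\right) = -3 - I$)
$\frac{27158 - 342}{g{\left(\frac{82}{2} \right)} - 38134} = \frac{27158 - 342}{\left(-3 - \frac{82}{2}\right) - 38134} = \frac{26816}{\left(-3 - 82 \cdot \frac{1}{2}\right) - 38134} = \frac{26816}{\left(-3 - 41\right) - 38134} = \frac{26816}{-44 - 38134} = \frac{26816}{-38178} = 26816 \left(- \frac{1}{38178}\right) = - \frac{13408}{19089}$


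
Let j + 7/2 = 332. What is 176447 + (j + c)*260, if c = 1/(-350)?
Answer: 9164969/35 ≈ 2.6186e+5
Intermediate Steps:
c = -1/350 ≈ -0.0028571
j = 657/2 (j = -7/2 + 332 = 657/2 ≈ 328.50)
176447 + (j + c)*260 = 176447 + (657/2 - 1/350)*260 = 176447 + (57487/175)*260 = 176447 + 2989324/35 = 9164969/35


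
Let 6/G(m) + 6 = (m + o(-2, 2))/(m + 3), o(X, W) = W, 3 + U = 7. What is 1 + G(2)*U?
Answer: -47/13 ≈ -3.6154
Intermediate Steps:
U = 4 (U = -3 + 7 = 4)
G(m) = 6/(-6 + (2 + m)/(3 + m)) (G(m) = 6/(-6 + (m + 2)/(m + 3)) = 6/(-6 + (2 + m)/(3 + m)))
1 + G(2)*U = 1 + (6*(-3 - 1*2)/(16 + 5*2))*4 = 1 + (6*(-3 - 2)/(16 + 10))*4 = 1 + (6*(-5)/26)*4 = 1 + (6*(1/26)*(-5))*4 = 1 - 15/13*4 = 1 - 60/13 = -47/13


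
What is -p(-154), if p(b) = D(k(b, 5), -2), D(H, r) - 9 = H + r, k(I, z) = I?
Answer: 147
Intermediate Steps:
D(H, r) = 9 + H + r (D(H, r) = 9 + (H + r) = 9 + H + r)
p(b) = 7 + b (p(b) = 9 + b - 2 = 7 + b)
-p(-154) = -(7 - 154) = -1*(-147) = 147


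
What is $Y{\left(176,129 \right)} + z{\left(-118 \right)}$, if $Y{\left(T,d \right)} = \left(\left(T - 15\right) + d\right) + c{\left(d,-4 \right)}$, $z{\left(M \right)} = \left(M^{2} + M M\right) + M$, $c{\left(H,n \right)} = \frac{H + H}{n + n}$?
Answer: $\frac{111951}{4} \approx 27988.0$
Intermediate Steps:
$c{\left(H,n \right)} = \frac{H}{n}$ ($c{\left(H,n \right)} = \frac{2 H}{2 n} = 2 H \frac{1}{2 n} = \frac{H}{n}$)
$z{\left(M \right)} = M + 2 M^{2}$ ($z{\left(M \right)} = \left(M^{2} + M^{2}\right) + M = 2 M^{2} + M = M + 2 M^{2}$)
$Y{\left(T,d \right)} = -15 + T + \frac{3 d}{4}$ ($Y{\left(T,d \right)} = \left(\left(T - 15\right) + d\right) + \frac{d}{-4} = \left(\left(T - 15\right) + d\right) + d \left(- \frac{1}{4}\right) = \left(\left(-15 + T\right) + d\right) - \frac{d}{4} = \left(-15 + T + d\right) - \frac{d}{4} = -15 + T + \frac{3 d}{4}$)
$Y{\left(176,129 \right)} + z{\left(-118 \right)} = \left(-15 + 176 + \frac{3}{4} \cdot 129\right) - 118 \left(1 + 2 \left(-118\right)\right) = \left(-15 + 176 + \frac{387}{4}\right) - 118 \left(1 - 236\right) = \frac{1031}{4} - -27730 = \frac{1031}{4} + 27730 = \frac{111951}{4}$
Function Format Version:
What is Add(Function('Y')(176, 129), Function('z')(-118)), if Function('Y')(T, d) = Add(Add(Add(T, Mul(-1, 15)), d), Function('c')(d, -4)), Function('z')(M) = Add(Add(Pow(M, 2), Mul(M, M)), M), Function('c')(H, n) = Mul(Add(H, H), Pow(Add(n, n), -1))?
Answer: Rational(111951, 4) ≈ 27988.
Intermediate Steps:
Function('c')(H, n) = Mul(H, Pow(n, -1)) (Function('c')(H, n) = Mul(Mul(2, H), Pow(Mul(2, n), -1)) = Mul(Mul(2, H), Mul(Rational(1, 2), Pow(n, -1))) = Mul(H, Pow(n, -1)))
Function('z')(M) = Add(M, Mul(2, Pow(M, 2))) (Function('z')(M) = Add(Add(Pow(M, 2), Pow(M, 2)), M) = Add(Mul(2, Pow(M, 2)), M) = Add(M, Mul(2, Pow(M, 2))))
Function('Y')(T, d) = Add(-15, T, Mul(Rational(3, 4), d)) (Function('Y')(T, d) = Add(Add(Add(T, Mul(-1, 15)), d), Mul(d, Pow(-4, -1))) = Add(Add(Add(T, -15), d), Mul(d, Rational(-1, 4))) = Add(Add(Add(-15, T), d), Mul(Rational(-1, 4), d)) = Add(Add(-15, T, d), Mul(Rational(-1, 4), d)) = Add(-15, T, Mul(Rational(3, 4), d)))
Add(Function('Y')(176, 129), Function('z')(-118)) = Add(Add(-15, 176, Mul(Rational(3, 4), 129)), Mul(-118, Add(1, Mul(2, -118)))) = Add(Add(-15, 176, Rational(387, 4)), Mul(-118, Add(1, -236))) = Add(Rational(1031, 4), Mul(-118, -235)) = Add(Rational(1031, 4), 27730) = Rational(111951, 4)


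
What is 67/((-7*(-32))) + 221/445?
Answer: 79319/99680 ≈ 0.79574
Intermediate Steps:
67/((-7*(-32))) + 221/445 = 67/224 + 221*(1/445) = 67*(1/224) + 221/445 = 67/224 + 221/445 = 79319/99680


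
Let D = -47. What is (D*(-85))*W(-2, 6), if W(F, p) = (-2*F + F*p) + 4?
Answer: -15980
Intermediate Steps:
W(F, p) = 4 - 2*F + F*p
(D*(-85))*W(-2, 6) = (-47*(-85))*(4 - 2*(-2) - 2*6) = 3995*(4 + 4 - 12) = 3995*(-4) = -15980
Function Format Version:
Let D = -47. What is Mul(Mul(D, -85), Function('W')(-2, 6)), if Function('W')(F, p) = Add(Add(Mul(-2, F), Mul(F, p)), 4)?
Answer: -15980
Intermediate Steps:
Function('W')(F, p) = Add(4, Mul(-2, F), Mul(F, p))
Mul(Mul(D, -85), Function('W')(-2, 6)) = Mul(Mul(-47, -85), Add(4, Mul(-2, -2), Mul(-2, 6))) = Mul(3995, Add(4, 4, -12)) = Mul(3995, -4) = -15980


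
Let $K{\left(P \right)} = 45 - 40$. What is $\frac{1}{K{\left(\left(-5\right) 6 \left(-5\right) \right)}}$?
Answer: $\frac{1}{5} \approx 0.2$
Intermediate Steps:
$K{\left(P \right)} = 5$
$\frac{1}{K{\left(\left(-5\right) 6 \left(-5\right) \right)}} = \frac{1}{5}$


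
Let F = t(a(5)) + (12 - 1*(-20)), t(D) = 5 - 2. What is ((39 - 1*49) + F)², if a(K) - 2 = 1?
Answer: 625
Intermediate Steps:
a(K) = 3 (a(K) = 2 + 1 = 3)
t(D) = 3
F = 35 (F = 3 + (12 - 1*(-20)) = 3 + (12 + 20) = 3 + 32 = 35)
((39 - 1*49) + F)² = ((39 - 1*49) + 35)² = ((39 - 49) + 35)² = (-10 + 35)² = 25² = 625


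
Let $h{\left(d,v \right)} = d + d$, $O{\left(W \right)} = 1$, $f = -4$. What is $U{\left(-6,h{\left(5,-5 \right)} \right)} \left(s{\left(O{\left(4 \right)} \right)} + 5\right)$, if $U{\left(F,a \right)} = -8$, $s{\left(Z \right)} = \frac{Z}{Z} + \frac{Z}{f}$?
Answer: $-46$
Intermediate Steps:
$s{\left(Z \right)} = 1 - \frac{Z}{4}$ ($s{\left(Z \right)} = \frac{Z}{Z} + \frac{Z}{-4} = 1 + Z \left(- \frac{1}{4}\right) = 1 - \frac{Z}{4}$)
$h{\left(d,v \right)} = 2 d$
$U{\left(-6,h{\left(5,-5 \right)} \right)} \left(s{\left(O{\left(4 \right)} \right)} + 5\right) = - 8 \left(\left(1 - \frac{1}{4}\right) + 5\right) = - 8 \left(\frac{3}{4} + 5\right) = \left(-8\right) \frac{23}{4} = -46$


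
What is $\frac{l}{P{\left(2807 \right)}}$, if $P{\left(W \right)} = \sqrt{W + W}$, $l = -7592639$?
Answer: $- \frac{7592639 \sqrt{5614}}{5614} \approx -1.0133 \cdot 10^{5}$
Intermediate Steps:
$P{\left(W \right)} = \sqrt{2} \sqrt{W}$ ($P{\left(W \right)} = \sqrt{2 W} = \sqrt{2} \sqrt{W}$)
$\frac{l}{P{\left(2807 \right)}} = - \frac{7592639}{\sqrt{2} \sqrt{2807}} = - \frac{7592639}{\sqrt{5614}} = - 7592639 \frac{\sqrt{5614}}{5614} = - \frac{7592639 \sqrt{5614}}{5614}$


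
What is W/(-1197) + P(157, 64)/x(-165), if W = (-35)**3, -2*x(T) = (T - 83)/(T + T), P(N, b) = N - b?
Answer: -72395/342 ≈ -211.68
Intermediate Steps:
x(T) = -(-83 + T)/(4*T) (x(T) = -(T - 83)/(2*(T + T)) = -(-83 + T)/(2*(2*T)) = -(-83 + T)*1/(2*T)/2 = -(-83 + T)/(4*T))
W = -42875
W/(-1197) + P(157, 64)/x(-165) = -42875/(-1197) + (157 - 1*64)/(((1/4)*(83 - 1*(-165))/(-165))) = -42875*(-1/1197) + (157 - 64)/(((1/4)*(-1/165)*(83 + 165))) = 6125/171 + 93/(((1/4)*(-1/165)*248)) = 6125/171 + 93/(-62/165) = 6125/171 + 93*(-165/62) = 6125/171 - 495/2 = -72395/342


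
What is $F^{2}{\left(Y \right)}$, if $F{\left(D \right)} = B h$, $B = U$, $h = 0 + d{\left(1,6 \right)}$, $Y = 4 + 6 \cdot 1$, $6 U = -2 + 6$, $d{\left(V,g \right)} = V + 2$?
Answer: $4$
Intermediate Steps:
$d{\left(V,g \right)} = 2 + V$
$U = \frac{2}{3}$ ($U = \frac{-2 + 6}{6} = \frac{1}{6} \cdot 4 = \frac{2}{3} \approx 0.66667$)
$Y = 10$ ($Y = 4 + 6 = 10$)
$h = 3$ ($h = 0 + \left(2 + 1\right) = 0 + 3 = 3$)
$B = \frac{2}{3} \approx 0.66667$
$F{\left(D \right)} = 2$ ($F{\left(D \right)} = \frac{2}{3} \cdot 3 = 2$)
$F^{2}{\left(Y \right)} = 2^{2} = 4$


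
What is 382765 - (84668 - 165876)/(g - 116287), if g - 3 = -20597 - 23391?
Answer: 7668303859/20034 ≈ 3.8276e+5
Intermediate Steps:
g = -43985 (g = 3 + (-20597 - 23391) = 3 - 43988 = -43985)
382765 - (84668 - 165876)/(g - 116287) = 382765 - (84668 - 165876)/(-43985 - 116287) = 382765 - (-81208)/(-160272) = 382765 - (-81208)*(-1)/160272 = 382765 - 1*10151/20034 = 382765 - 10151/20034 = 7668303859/20034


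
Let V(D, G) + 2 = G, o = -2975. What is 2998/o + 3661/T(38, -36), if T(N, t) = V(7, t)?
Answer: -11005399/113050 ≈ -97.350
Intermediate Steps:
V(D, G) = -2 + G
T(N, t) = -2 + t
2998/o + 3661/T(38, -36) = 2998/(-2975) + 3661/(-2 - 36) = 2998*(-1/2975) + 3661/(-38) = -2998/2975 + 3661*(-1/38) = -2998/2975 - 3661/38 = -11005399/113050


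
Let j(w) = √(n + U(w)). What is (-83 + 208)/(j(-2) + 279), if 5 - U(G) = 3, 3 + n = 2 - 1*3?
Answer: 34875/77843 - 125*I*√2/77843 ≈ 0.44802 - 0.0022709*I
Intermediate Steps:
n = -4 (n = -3 + (2 - 1*3) = -3 + (2 - 3) = -3 - 1 = -4)
U(G) = 2 (U(G) = 5 - 1*3 = 5 - 3 = 2)
j(w) = I*√2 (j(w) = √(-4 + 2) = √(-2) = I*√2)
(-83 + 208)/(j(-2) + 279) = (-83 + 208)/(I*√2 + 279) = 125/(279 + I*√2)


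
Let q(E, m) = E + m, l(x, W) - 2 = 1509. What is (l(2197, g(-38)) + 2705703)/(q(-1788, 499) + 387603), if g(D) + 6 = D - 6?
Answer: 1353607/193157 ≈ 7.0078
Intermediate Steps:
g(D) = -12 + D (g(D) = -6 + (D - 6) = -6 + (-6 + D) = -12 + D)
l(x, W) = 1511 (l(x, W) = 2 + 1509 = 1511)
(l(2197, g(-38)) + 2705703)/(q(-1788, 499) + 387603) = (1511 + 2705703)/((-1788 + 499) + 387603) = 2707214/(-1289 + 387603) = 2707214/386314 = 2707214*(1/386314) = 1353607/193157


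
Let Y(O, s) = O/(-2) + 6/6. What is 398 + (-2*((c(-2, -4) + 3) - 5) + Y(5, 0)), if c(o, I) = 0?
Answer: 801/2 ≈ 400.50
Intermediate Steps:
Y(O, s) = 1 - O/2 (Y(O, s) = O*(-½) + 6*(⅙) = -O/2 + 1 = 1 - O/2)
398 + (-2*((c(-2, -4) + 3) - 5) + Y(5, 0)) = 398 + (-2*((0 + 3) - 5) + (1 - ½*5)) = 398 + (-2*(3 - 5) + (1 - 5/2)) = 398 + (-2*(-2) - 3/2) = 398 + (4 - 3/2) = 398 + 5/2 = 801/2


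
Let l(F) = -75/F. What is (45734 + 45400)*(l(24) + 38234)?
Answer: 13936530249/4 ≈ 3.4841e+9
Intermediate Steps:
(45734 + 45400)*(l(24) + 38234) = (45734 + 45400)*(-75/24 + 38234) = 91134*(-75*1/24 + 38234) = 91134*(-25/8 + 38234) = 91134*(305847/8) = 13936530249/4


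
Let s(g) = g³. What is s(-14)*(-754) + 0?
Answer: 2068976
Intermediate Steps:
s(-14)*(-754) + 0 = (-14)³*(-754) + 0 = -2744*(-754) + 0 = 2068976 + 0 = 2068976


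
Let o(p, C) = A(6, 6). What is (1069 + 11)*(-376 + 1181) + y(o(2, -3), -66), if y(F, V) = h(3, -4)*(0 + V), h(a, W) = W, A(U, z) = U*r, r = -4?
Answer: 869664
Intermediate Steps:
A(U, z) = -4*U (A(U, z) = U*(-4) = -4*U)
o(p, C) = -24 (o(p, C) = -4*6 = -24)
y(F, V) = -4*V (y(F, V) = -4*(0 + V) = -4*V)
(1069 + 11)*(-376 + 1181) + y(o(2, -3), -66) = (1069 + 11)*(-376 + 1181) - 4*(-66) = 1080*805 + 264 = 869400 + 264 = 869664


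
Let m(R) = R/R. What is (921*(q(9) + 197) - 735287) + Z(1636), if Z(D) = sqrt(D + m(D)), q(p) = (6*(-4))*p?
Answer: -752786 + sqrt(1637) ≈ -7.5275e+5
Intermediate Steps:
q(p) = -24*p
m(R) = 1
Z(D) = sqrt(1 + D) (Z(D) = sqrt(D + 1) = sqrt(1 + D))
(921*(q(9) + 197) - 735287) + Z(1636) = (921*(-24*9 + 197) - 735287) + sqrt(1 + 1636) = (921*(-216 + 197) - 735287) + sqrt(1637) = (921*(-19) - 735287) + sqrt(1637) = (-17499 - 735287) + sqrt(1637) = -752786 + sqrt(1637)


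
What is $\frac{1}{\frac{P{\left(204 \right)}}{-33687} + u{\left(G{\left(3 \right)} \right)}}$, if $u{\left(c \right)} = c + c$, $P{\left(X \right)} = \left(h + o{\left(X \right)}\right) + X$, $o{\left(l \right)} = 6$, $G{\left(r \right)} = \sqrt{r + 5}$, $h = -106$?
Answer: $\frac{437931}{4539254524} + \frac{1134813969 \sqrt{2}}{9078509048} \approx 0.17687$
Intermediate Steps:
$G{\left(r \right)} = \sqrt{5 + r}$
$P{\left(X \right)} = -100 + X$ ($P{\left(X \right)} = \left(-106 + 6\right) + X = -100 + X$)
$u{\left(c \right)} = 2 c$
$\frac{1}{\frac{P{\left(204 \right)}}{-33687} + u{\left(G{\left(3 \right)} \right)}} = \frac{1}{\frac{-100 + 204}{-33687} + 2 \sqrt{5 + 3}} = \frac{1}{104 \left(- \frac{1}{33687}\right) + 2 \sqrt{8}} = \frac{1}{- \frac{104}{33687} + 2 \cdot 2 \sqrt{2}} = \frac{1}{- \frac{104}{33687} + 4 \sqrt{2}}$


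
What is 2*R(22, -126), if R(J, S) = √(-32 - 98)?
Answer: 2*I*√130 ≈ 22.803*I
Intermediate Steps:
R(J, S) = I*√130 (R(J, S) = √(-130) = I*√130)
2*R(22, -126) = 2*(I*√130) = 2*I*√130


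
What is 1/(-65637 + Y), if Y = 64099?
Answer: -1/1538 ≈ -0.00065020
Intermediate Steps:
1/(-65637 + Y) = 1/(-65637 + 64099) = 1/(-1538) = -1/1538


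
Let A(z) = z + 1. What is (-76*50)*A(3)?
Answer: -15200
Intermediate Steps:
A(z) = 1 + z
(-76*50)*A(3) = (-76*50)*(1 + 3) = -3800*4 = -15200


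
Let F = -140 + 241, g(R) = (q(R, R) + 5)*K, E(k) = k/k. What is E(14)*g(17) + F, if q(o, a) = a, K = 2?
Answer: 145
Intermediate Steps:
E(k) = 1
g(R) = 10 + 2*R (g(R) = (R + 5)*2 = (5 + R)*2 = 10 + 2*R)
F = 101
E(14)*g(17) + F = 1*(10 + 2*17) + 101 = 1*(10 + 34) + 101 = 1*44 + 101 = 44 + 101 = 145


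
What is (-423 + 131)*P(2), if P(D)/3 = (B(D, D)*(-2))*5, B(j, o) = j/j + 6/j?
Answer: 35040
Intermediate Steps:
B(j, o) = 1 + 6/j
P(D) = -30*(6 + D)/D (P(D) = 3*((((6 + D)/D)*(-2))*5) = 3*(-2*(6 + D)/D*5) = 3*(-10*(6 + D)/D) = -30*(6 + D)/D)
(-423 + 131)*P(2) = (-423 + 131)*(-30 - 180/2) = -292*(-30 - 180*½) = -292*(-30 - 90) = -292*(-120) = 35040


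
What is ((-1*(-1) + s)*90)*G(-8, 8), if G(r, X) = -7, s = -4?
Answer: 1890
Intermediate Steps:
((-1*(-1) + s)*90)*G(-8, 8) = ((-1*(-1) - 4)*90)*(-7) = ((1 - 4)*90)*(-7) = -3*90*(-7) = -270*(-7) = 1890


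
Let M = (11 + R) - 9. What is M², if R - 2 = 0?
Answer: 16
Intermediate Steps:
R = 2 (R = 2 + 0 = 2)
M = 4 (M = (11 + 2) - 9 = 13 - 9 = 4)
M² = 4² = 16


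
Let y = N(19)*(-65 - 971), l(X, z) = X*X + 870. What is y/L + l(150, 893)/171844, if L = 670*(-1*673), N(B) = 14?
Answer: 3257548019/19371544510 ≈ 0.16816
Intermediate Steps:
l(X, z) = 870 + X² (l(X, z) = X² + 870 = 870 + X²)
y = -14504 (y = 14*(-65 - 971) = 14*(-1036) = -14504)
L = -450910 (L = 670*(-673) = -450910)
y/L + l(150, 893)/171844 = -14504/(-450910) + (870 + 150²)/171844 = -14504*(-1/450910) + (870 + 22500)*(1/171844) = 7252/225455 + 23370*(1/171844) = 7252/225455 + 11685/85922 = 3257548019/19371544510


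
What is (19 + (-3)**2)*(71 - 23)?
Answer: 1344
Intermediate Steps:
(19 + (-3)**2)*(71 - 23) = (19 + 9)*48 = 28*48 = 1344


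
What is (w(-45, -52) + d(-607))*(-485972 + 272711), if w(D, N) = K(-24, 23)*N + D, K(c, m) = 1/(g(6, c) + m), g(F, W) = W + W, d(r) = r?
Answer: 3465064728/25 ≈ 1.3860e+8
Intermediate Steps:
g(F, W) = 2*W
K(c, m) = 1/(m + 2*c) (K(c, m) = 1/(2*c + m) = 1/(m + 2*c))
w(D, N) = D - N/25 (w(D, N) = N/(23 + 2*(-24)) + D = N/(23 - 48) + D = N/(-25) + D = -N/25 + D = D - N/25)
(w(-45, -52) + d(-607))*(-485972 + 272711) = ((-45 - 1/25*(-52)) - 607)*(-485972 + 272711) = ((-45 + 52/25) - 607)*(-213261) = (-1073/25 - 607)*(-213261) = -16248/25*(-213261) = 3465064728/25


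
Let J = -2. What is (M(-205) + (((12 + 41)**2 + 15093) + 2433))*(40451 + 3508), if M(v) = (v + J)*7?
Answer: 830209674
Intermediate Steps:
M(v) = -14 + 7*v (M(v) = (v - 2)*7 = (-2 + v)*7 = -14 + 7*v)
(M(-205) + (((12 + 41)**2 + 15093) + 2433))*(40451 + 3508) = ((-14 + 7*(-205)) + (((12 + 41)**2 + 15093) + 2433))*(40451 + 3508) = ((-14 - 1435) + ((53**2 + 15093) + 2433))*43959 = (-1449 + ((2809 + 15093) + 2433))*43959 = (-1449 + (17902 + 2433))*43959 = (-1449 + 20335)*43959 = 18886*43959 = 830209674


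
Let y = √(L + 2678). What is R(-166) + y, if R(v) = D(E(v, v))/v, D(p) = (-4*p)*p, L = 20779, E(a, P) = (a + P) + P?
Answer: 5976 + √23457 ≈ 6129.2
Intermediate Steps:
E(a, P) = a + 2*P (E(a, P) = (P + a) + P = a + 2*P)
D(p) = -4*p²
R(v) = -36*v (R(v) = (-4*(v + 2*v)²)/v = (-4*9*v²)/v = (-36*v²)/v = -36*v)
y = √23457 (y = √(20779 + 2678) = √23457 ≈ 153.16)
R(-166) + y = -36*(-166) + √23457 = 5976 + √23457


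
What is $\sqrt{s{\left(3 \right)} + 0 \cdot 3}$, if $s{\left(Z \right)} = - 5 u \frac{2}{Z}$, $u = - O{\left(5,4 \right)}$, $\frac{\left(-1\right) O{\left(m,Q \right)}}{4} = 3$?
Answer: $2 i \sqrt{10} \approx 6.3246 i$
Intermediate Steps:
$O{\left(m,Q \right)} = -12$ ($O{\left(m,Q \right)} = \left(-4\right) 3 = -12$)
$u = 12$ ($u = \left(-1\right) \left(-12\right) = 12$)
$s{\left(Z \right)} = - \frac{120}{Z}$ ($s{\left(Z \right)} = \left(-5\right) 12 \frac{2}{Z} = - 60 \frac{2}{Z} = - \frac{120}{Z}$)
$\sqrt{s{\left(3 \right)} + 0 \cdot 3} = \sqrt{- \frac{120}{3} + 0 \cdot 3} = \sqrt{\left(-120\right) \frac{1}{3} + 0} = \sqrt{-40 + 0} = \sqrt{-40} = 2 i \sqrt{10}$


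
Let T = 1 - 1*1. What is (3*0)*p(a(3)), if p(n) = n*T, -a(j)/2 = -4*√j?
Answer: 0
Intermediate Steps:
T = 0 (T = 1 - 1 = 0)
a(j) = 8*√j (a(j) = -(-8)*√j = 8*√j)
p(n) = 0 (p(n) = n*0 = 0)
(3*0)*p(a(3)) = (3*0)*0 = 0*0 = 0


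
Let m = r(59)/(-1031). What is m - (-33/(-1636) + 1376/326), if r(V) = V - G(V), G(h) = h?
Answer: -1130947/266668 ≈ -4.2410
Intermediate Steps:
r(V) = 0 (r(V) = V - V = 0)
m = 0 (m = 0/(-1031) = 0*(-1/1031) = 0)
m - (-33/(-1636) + 1376/326) = 0 - (-33/(-1636) + 1376/326) = 0 - (-33*(-1/1636) + 1376*(1/326)) = 0 - (33/1636 + 688/163) = 0 - 1*1130947/266668 = 0 - 1130947/266668 = -1130947/266668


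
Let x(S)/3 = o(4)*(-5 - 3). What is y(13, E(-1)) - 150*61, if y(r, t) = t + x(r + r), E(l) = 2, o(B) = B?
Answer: -9244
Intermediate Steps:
x(S) = -96 (x(S) = 3*(4*(-5 - 3)) = 3*(4*(-8)) = 3*(-32) = -96)
y(r, t) = -96 + t (y(r, t) = t - 96 = -96 + t)
y(13, E(-1)) - 150*61 = (-96 + 2) - 150*61 = -94 - 9150 = -9244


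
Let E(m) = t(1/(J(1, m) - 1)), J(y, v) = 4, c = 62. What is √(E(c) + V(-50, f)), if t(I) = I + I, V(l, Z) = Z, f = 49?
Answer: √447/3 ≈ 7.0475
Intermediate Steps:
t(I) = 2*I
E(m) = ⅔ (E(m) = 2/(4 - 1) = 2/3 = 2*(⅓) = ⅔)
√(E(c) + V(-50, f)) = √(⅔ + 49) = √(149/3) = √447/3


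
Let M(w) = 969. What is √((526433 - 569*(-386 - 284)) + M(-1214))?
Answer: 2*√227158 ≈ 953.22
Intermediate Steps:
√((526433 - 569*(-386 - 284)) + M(-1214)) = √((526433 - 569*(-386 - 284)) + 969) = √((526433 - 569*(-670)) + 969) = √((526433 + 381230) + 969) = √(907663 + 969) = √908632 = 2*√227158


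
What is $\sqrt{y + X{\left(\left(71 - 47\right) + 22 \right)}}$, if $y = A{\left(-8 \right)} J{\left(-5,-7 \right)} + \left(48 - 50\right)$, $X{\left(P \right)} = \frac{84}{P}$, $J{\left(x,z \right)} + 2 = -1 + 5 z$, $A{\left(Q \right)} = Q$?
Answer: $\frac{2 \sqrt{40181}}{23} \approx 17.431$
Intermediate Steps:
$J{\left(x,z \right)} = -3 + 5 z$ ($J{\left(x,z \right)} = -2 + \left(-1 + 5 z\right) = -3 + 5 z$)
$y = 302$ ($y = - 8 \left(-3 + 5 \left(-7\right)\right) + \left(48 - 50\right) = - 8 \left(-3 - 35\right) + \left(48 - 50\right) = \left(-8\right) \left(-38\right) - 2 = 304 - 2 = 302$)
$\sqrt{y + X{\left(\left(71 - 47\right) + 22 \right)}} = \sqrt{302 + \frac{84}{\left(71 - 47\right) + 22}} = \sqrt{302 + \frac{84}{24 + 22}} = \sqrt{302 + \frac{84}{46}} = \sqrt{302 + 84 \cdot \frac{1}{46}} = \sqrt{302 + \frac{42}{23}} = \sqrt{\frac{6988}{23}} = \frac{2 \sqrt{40181}}{23}$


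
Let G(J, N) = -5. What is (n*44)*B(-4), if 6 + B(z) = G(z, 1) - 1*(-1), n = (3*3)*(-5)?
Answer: 19800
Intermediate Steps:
n = -45 (n = 9*(-5) = -45)
B(z) = -10 (B(z) = -6 + (-5 - 1*(-1)) = -6 + (-5 + 1) = -6 - 4 = -10)
(n*44)*B(-4) = -45*44*(-10) = -1980*(-10) = 19800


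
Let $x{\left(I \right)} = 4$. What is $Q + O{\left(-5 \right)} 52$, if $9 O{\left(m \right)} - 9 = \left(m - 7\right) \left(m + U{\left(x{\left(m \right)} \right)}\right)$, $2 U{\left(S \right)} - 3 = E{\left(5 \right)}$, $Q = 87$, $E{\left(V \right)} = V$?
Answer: $\frac{625}{3} \approx 208.33$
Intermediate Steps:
$U{\left(S \right)} = 4$ ($U{\left(S \right)} = \frac{3}{2} + \frac{1}{2} \cdot 5 = \frac{3}{2} + \frac{5}{2} = 4$)
$O{\left(m \right)} = 1 + \frac{\left(-7 + m\right) \left(4 + m\right)}{9}$ ($O{\left(m \right)} = 1 + \frac{\left(m - 7\right) \left(m + 4\right)}{9} = 1 + \frac{\left(-7 + m\right) \left(4 + m\right)}{9}$)
$Q + O{\left(-5 \right)} 52 = 87 + \left(- \frac{19}{9} - - \frac{5}{3} + \frac{\left(-5\right)^{2}}{9}\right) 52 = 87 + \left(- \frac{19}{9} + \frac{5}{3} + \frac{1}{9} \cdot 25\right) 52 = 87 + \left(- \frac{19}{9} + \frac{5}{3} + \frac{25}{9}\right) 52 = 87 + \frac{7}{3} \cdot 52 = 87 + \frac{364}{3} = \frac{625}{3}$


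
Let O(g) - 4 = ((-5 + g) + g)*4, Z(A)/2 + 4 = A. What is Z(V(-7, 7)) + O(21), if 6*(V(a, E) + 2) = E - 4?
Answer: 141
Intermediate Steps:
V(a, E) = -8/3 + E/6 (V(a, E) = -2 + (E - 4)/6 = -2 + (-4 + E)/6 = -2 + (-⅔ + E/6) = -8/3 + E/6)
Z(A) = -8 + 2*A
O(g) = -16 + 8*g (O(g) = 4 + ((-5 + g) + g)*4 = 4 + (-5 + 2*g)*4 = 4 + (-20 + 8*g) = -16 + 8*g)
Z(V(-7, 7)) + O(21) = (-8 + 2*(-8/3 + (⅙)*7)) + (-16 + 8*21) = (-8 + 2*(-8/3 + 7/6)) + (-16 + 168) = (-8 + 2*(-3/2)) + 152 = (-8 - 3) + 152 = -11 + 152 = 141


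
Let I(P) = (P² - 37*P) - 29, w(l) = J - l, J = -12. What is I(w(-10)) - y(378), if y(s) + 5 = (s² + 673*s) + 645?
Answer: -397869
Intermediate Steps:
y(s) = 640 + s² + 673*s (y(s) = -5 + ((s² + 673*s) + 645) = -5 + (645 + s² + 673*s) = 640 + s² + 673*s)
w(l) = -12 - l
I(P) = -29 + P² - 37*P
I(w(-10)) - y(378) = (-29 + (-12 - 1*(-10))² - 37*(-12 - 1*(-10))) - (640 + 378² + 673*378) = (-29 + (-12 + 10)² - 37*(-12 + 10)) - (640 + 142884 + 254394) = (-29 + (-2)² - 37*(-2)) - 1*397918 = (-29 + 4 + 74) - 397918 = 49 - 397918 = -397869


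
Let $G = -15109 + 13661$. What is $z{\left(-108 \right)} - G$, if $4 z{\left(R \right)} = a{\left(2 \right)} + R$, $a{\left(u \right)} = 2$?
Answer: $\frac{2843}{2} \approx 1421.5$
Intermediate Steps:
$z{\left(R \right)} = \frac{1}{2} + \frac{R}{4}$ ($z{\left(R \right)} = \frac{2 + R}{4} = \frac{1}{2} + \frac{R}{4}$)
$G = -1448$
$z{\left(-108 \right)} - G = \left(\frac{1}{2} + \frac{1}{4} \left(-108\right)\right) - -1448 = \left(\frac{1}{2} - 27\right) + 1448 = - \frac{53}{2} + 1448 = \frac{2843}{2}$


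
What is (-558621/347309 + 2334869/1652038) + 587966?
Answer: 337355767413558695/573767665742 ≈ 5.8797e+5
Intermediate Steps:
(-558621/347309 + 2334869/1652038) + 587966 = -111942102077/573767665742 + 587966 = 337355767413558695/573767665742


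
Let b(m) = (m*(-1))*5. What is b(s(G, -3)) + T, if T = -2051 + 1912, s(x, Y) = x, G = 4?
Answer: -159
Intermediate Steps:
b(m) = -5*m (b(m) = -m*5 = -5*m)
T = -139
b(s(G, -3)) + T = -5*4 - 139 = -20 - 139 = -159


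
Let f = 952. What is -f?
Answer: -952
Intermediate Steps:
-f = -1*952 = -952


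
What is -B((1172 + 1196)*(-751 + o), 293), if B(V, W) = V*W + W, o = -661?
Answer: 979679195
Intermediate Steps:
B(V, W) = W + V*W
-B((1172 + 1196)*(-751 + o), 293) = -293*(1 + (1172 + 1196)*(-751 - 661)) = -293*(1 + 2368*(-1412)) = -293*(1 - 3343616) = -293*(-3343615) = -1*(-979679195) = 979679195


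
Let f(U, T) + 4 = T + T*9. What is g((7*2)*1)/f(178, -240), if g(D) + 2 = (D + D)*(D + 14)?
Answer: -391/1202 ≈ -0.32529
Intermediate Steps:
f(U, T) = -4 + 10*T (f(U, T) = -4 + (T + T*9) = -4 + (T + 9*T) = -4 + 10*T)
g(D) = -2 + 2*D*(14 + D) (g(D) = -2 + (D + D)*(D + 14) = -2 + (2*D)*(14 + D) = -2 + 2*D*(14 + D))
g((7*2)*1)/f(178, -240) = (-2 + 2*((7*2)*1)² + 28*((7*2)*1))/(-4 + 10*(-240)) = (-2 + 2*(14*1)² + 28*(14*1))/(-4 - 2400) = (-2 + 2*14² + 28*14)/(-2404) = (-2 + 2*196 + 392)*(-1/2404) = (-2 + 392 + 392)*(-1/2404) = 782*(-1/2404) = -391/1202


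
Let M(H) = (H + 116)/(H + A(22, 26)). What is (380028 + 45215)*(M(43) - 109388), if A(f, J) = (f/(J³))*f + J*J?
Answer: -146964199489717610/3159407 ≈ -4.6516e+10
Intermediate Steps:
A(f, J) = J² + f²/J³ (A(f, J) = (f/J³)*f + J² = f²/J³ + J² = J² + f²/J³)
M(H) = (116 + H)/(2970465/4394 + H) (M(H) = (H + 116)/(H + (26⁵ + 22²)/26³) = (116 + H)/(H + (11881376 + 484)/17576) = (116 + H)/(H + (1/17576)*11881860) = (116 + H)/(H + 2970465/4394) = (116 + H)/(2970465/4394 + H))
(380028 + 45215)*(M(43) - 109388) = (380028 + 45215)*(4394*(116 + 43)/(2970465 + 4394*43) - 109388) = 425243*(4394*159/(2970465 + 188942) - 109388) = 425243*(4394*159/3159407 - 109388) = 425243*(4394*(1/3159407)*159 - 109388) = 425243*(698646/3159407 - 109388) = 425243*(-345600514270/3159407) = -146964199489717610/3159407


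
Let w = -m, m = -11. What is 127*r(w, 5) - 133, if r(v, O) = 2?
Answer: 121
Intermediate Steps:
w = 11 (w = -1*(-11) = 11)
127*r(w, 5) - 133 = 127*2 - 133 = 254 - 133 = 121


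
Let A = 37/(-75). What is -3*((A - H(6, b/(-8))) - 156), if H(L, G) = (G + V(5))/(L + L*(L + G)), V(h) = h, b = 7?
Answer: 1151051/2450 ≈ 469.82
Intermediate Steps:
A = -37/75 (A = 37*(-1/75) = -37/75 ≈ -0.49333)
H(L, G) = (5 + G)/(L + L*(G + L)) (H(L, G) = (G + 5)/(L + L*(L + G)) = (5 + G)/(L + L*(G + L)))
-3*((A - H(6, b/(-8))) - 156) = -3*((-37/75 - (5 + 7/(-8))/(6*(1 + 7/(-8) + 6))) - 156) = -3*((-37/75 - (5 + 7*(-⅛))/(6*(1 + 7*(-⅛) + 6))) - 156) = -3*((-37/75 - (5 - 7/8)/(6*(1 - 7/8 + 6))) - 156) = -3*((-37/75 - 33/(6*49/8*8)) - 156) = -3*((-37/75 - 8*33/(6*49*8)) - 156) = -3*((-37/75 - 1*11/98) - 156) = -3*((-37/75 - 11/98) - 156) = -3*(-4451/7350 - 156) = -3*(-1151051/7350) = 1151051/2450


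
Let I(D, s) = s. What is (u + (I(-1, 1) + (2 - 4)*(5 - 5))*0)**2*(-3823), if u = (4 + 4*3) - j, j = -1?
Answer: -1104847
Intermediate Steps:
u = 17 (u = (4 + 4*3) - 1*(-1) = (4 + 12) + 1 = 16 + 1 = 17)
(u + (I(-1, 1) + (2 - 4)*(5 - 5))*0)**2*(-3823) = (17 + (1 + (2 - 4)*(5 - 5))*0)**2*(-3823) = (17 + (1 - 2*0)*0)**2*(-3823) = (17 + (1 + 0)*0)**2*(-3823) = (17 + 1*0)**2*(-3823) = (17 + 0)**2*(-3823) = 17**2*(-3823) = 289*(-3823) = -1104847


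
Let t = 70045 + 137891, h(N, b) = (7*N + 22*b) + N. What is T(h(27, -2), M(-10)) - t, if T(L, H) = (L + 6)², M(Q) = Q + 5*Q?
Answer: -176252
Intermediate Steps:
h(N, b) = 8*N + 22*b
t = 207936
M(Q) = 6*Q
T(L, H) = (6 + L)²
T(h(27, -2), M(-10)) - t = (6 + (8*27 + 22*(-2)))² - 1*207936 = (6 + (216 - 44))² - 207936 = (6 + 172)² - 207936 = 178² - 207936 = 31684 - 207936 = -176252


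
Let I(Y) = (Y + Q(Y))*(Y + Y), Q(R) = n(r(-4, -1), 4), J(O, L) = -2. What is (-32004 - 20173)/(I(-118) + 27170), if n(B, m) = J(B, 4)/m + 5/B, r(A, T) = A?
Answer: -52177/55431 ≈ -0.94130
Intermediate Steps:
n(B, m) = -2/m + 5/B
Q(R) = -7/4 (Q(R) = -2/4 + 5/(-4) = -2*¼ + 5*(-¼) = -½ - 5/4 = -7/4)
I(Y) = 2*Y*(-7/4 + Y) (I(Y) = (Y - 7/4)*(Y + Y) = (-7/4 + Y)*(2*Y) = 2*Y*(-7/4 + Y))
(-32004 - 20173)/(I(-118) + 27170) = (-32004 - 20173)/((½)*(-118)*(-7 + 4*(-118)) + 27170) = -52177/((½)*(-118)*(-7 - 472) + 27170) = -52177/((½)*(-118)*(-479) + 27170) = -52177/(28261 + 27170) = -52177/55431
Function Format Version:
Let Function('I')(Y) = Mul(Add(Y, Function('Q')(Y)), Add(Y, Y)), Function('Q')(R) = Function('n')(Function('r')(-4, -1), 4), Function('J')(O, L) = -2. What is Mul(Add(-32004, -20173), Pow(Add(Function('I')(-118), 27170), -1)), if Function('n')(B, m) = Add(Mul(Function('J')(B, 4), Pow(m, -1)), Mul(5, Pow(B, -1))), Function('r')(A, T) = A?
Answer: Rational(-52177, 55431) ≈ -0.94130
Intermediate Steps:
Function('n')(B, m) = Add(Mul(-2, Pow(m, -1)), Mul(5, Pow(B, -1)))
Function('Q')(R) = Rational(-7, 4) (Function('Q')(R) = Add(Mul(-2, Pow(4, -1)), Mul(5, Pow(-4, -1))) = Add(Mul(-2, Rational(1, 4)), Mul(5, Rational(-1, 4))) = Add(Rational(-1, 2), Rational(-5, 4)) = Rational(-7, 4))
Function('I')(Y) = Mul(2, Y, Add(Rational(-7, 4), Y)) (Function('I')(Y) = Mul(Add(Y, Rational(-7, 4)), Add(Y, Y)) = Mul(Add(Rational(-7, 4), Y), Mul(2, Y)) = Mul(2, Y, Add(Rational(-7, 4), Y)))
Mul(Add(-32004, -20173), Pow(Add(Function('I')(-118), 27170), -1)) = Mul(Add(-32004, -20173), Pow(Add(Mul(Rational(1, 2), -118, Add(-7, Mul(4, -118))), 27170), -1)) = Mul(-52177, Pow(Add(Mul(Rational(1, 2), -118, Add(-7, -472)), 27170), -1)) = Mul(-52177, Pow(Add(Mul(Rational(1, 2), -118, -479), 27170), -1)) = Mul(-52177, Pow(Add(28261, 27170), -1)) = Mul(-52177, Pow(55431, -1)) = Mul(-52177, Rational(1, 55431)) = Rational(-52177, 55431)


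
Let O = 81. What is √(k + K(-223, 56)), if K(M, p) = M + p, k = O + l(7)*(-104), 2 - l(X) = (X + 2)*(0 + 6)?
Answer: √5322 ≈ 72.952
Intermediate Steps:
l(X) = -10 - 6*X (l(X) = 2 - (X + 2)*(0 + 6) = 2 - (2 + X)*6 = 2 - (12 + 6*X) = 2 + (-12 - 6*X) = -10 - 6*X)
k = 5489 (k = 81 + (-10 - 6*7)*(-104) = 81 + (-10 - 42)*(-104) = 81 - 52*(-104) = 81 + 5408 = 5489)
√(k + K(-223, 56)) = √(5489 + (-223 + 56)) = √(5489 - 167) = √5322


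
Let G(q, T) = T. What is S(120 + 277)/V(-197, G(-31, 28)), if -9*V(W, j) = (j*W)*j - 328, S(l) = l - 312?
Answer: 255/51592 ≈ 0.0049426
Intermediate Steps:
S(l) = -312 + l
V(W, j) = 328/9 - W*j²/9 (V(W, j) = -((j*W)*j - 328)/9 = -((W*j)*j - 328)/9 = -(W*j² - 328)/9 = -(-328 + W*j²)/9 = 328/9 - W*j²/9)
S(120 + 277)/V(-197, G(-31, 28)) = (-312 + (120 + 277))/(328/9 - ⅑*(-197)*28²) = (-312 + 397)/(328/9 - ⅑*(-197)*784) = 85/(328/9 + 154448/9) = 85/(51592/3) = 85*(3/51592) = 255/51592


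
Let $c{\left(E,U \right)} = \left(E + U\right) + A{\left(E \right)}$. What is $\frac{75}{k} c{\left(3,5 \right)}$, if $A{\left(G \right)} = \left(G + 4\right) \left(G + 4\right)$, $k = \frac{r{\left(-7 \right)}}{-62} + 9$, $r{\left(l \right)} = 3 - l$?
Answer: $\frac{132525}{274} \approx 483.67$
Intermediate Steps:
$k = \frac{274}{31}$ ($k = \frac{3 - -7}{-62} + 9 = \left(3 + 7\right) \left(- \frac{1}{62}\right) + 9 = 10 \left(- \frac{1}{62}\right) + 9 = - \frac{5}{31} + 9 = \frac{274}{31} \approx 8.8387$)
$A{\left(G \right)} = \left(4 + G\right)^{2}$ ($A{\left(G \right)} = \left(4 + G\right) \left(4 + G\right) = \left(4 + G\right)^{2}$)
$c{\left(E,U \right)} = E + U + \left(4 + E\right)^{2}$ ($c{\left(E,U \right)} = \left(E + U\right) + \left(4 + E\right)^{2} = E + U + \left(4 + E\right)^{2}$)
$\frac{75}{k} c{\left(3,5 \right)} = \frac{75}{\frac{274}{31}} \left(3 + 5 + \left(4 + 3\right)^{2}\right) = 75 \cdot \frac{31}{274} \left(3 + 5 + 7^{2}\right) = \frac{2325 \left(3 + 5 + 49\right)}{274} = \frac{2325}{274} \cdot 57 = \frac{132525}{274}$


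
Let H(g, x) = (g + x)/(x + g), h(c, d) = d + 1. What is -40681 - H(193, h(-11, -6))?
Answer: -40682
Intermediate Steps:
h(c, d) = 1 + d
H(g, x) = 1 (H(g, x) = (g + x)/(g + x) = 1)
-40681 - H(193, h(-11, -6)) = -40681 - 1*1 = -40681 - 1 = -40682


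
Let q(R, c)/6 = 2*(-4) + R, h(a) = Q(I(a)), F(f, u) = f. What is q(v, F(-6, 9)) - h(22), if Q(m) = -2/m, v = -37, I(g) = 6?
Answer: -809/3 ≈ -269.67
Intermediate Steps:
h(a) = -⅓ (h(a) = -2/6 = -2*⅙ = -⅓)
q(R, c) = -48 + 6*R (q(R, c) = 6*(2*(-4) + R) = 6*(-8 + R) = -48 + 6*R)
q(v, F(-6, 9)) - h(22) = (-48 + 6*(-37)) - 1*(-⅓) = (-48 - 222) + ⅓ = -270 + ⅓ = -809/3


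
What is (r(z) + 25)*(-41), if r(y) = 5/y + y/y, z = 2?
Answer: -2337/2 ≈ -1168.5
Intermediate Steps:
r(y) = 1 + 5/y (r(y) = 5/y + 1 = 1 + 5/y)
(r(z) + 25)*(-41) = ((5 + 2)/2 + 25)*(-41) = ((½)*7 + 25)*(-41) = (7/2 + 25)*(-41) = (57/2)*(-41) = -2337/2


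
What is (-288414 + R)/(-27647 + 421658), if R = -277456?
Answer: -565870/394011 ≈ -1.4362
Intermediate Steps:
(-288414 + R)/(-27647 + 421658) = (-288414 - 277456)/(-27647 + 421658) = -565870/394011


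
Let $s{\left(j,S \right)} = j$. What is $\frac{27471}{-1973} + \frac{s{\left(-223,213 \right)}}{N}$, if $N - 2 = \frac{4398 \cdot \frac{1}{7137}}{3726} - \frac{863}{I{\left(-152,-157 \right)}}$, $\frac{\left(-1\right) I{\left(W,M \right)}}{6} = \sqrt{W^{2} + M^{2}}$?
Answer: $- \frac{3669679778915424687620721}{26409367092206899670047} + \frac{133571826036566274942 \sqrt{17}}{13385386260621844739} \approx -97.81$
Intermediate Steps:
$I{\left(W,M \right)} = - 6 \sqrt{M^{2} + W^{2}}$ ($I{\left(W,M \right)} = - 6 \sqrt{W^{2} + M^{2}} = - 6 \sqrt{M^{2} + W^{2}}$)
$N = \frac{8864887}{4432077} + \frac{863 \sqrt{17}}{5406}$ ($N = 2 - \left(863 \left(- \frac{1}{6 \sqrt{\left(-157\right)^{2} + \left(-152\right)^{2}}}\right) - \frac{4398 \cdot \frac{1}{7137}}{3726}\right) = 2 - \left(863 \left(- \frac{1}{6 \sqrt{24649 + 23104}}\right) - 4398 \cdot \frac{1}{7137} \cdot \frac{1}{3726}\right) = 2 - \left(- \frac{733}{4432077} + \frac{863}{\left(-6\right) \sqrt{47753}}\right) = 2 - \left(- \frac{733}{4432077} + \frac{863}{\left(-6\right) 53 \sqrt{17}}\right) = 2 - \left(- \frac{733}{4432077} + \frac{863}{\left(-318\right) \sqrt{17}}\right) = 2 - \left(- \frac{733}{4432077} + 863 \left(- \frac{\sqrt{17}}{5406}\right)\right) = 2 + \left(\frac{733}{4432077} + \frac{863 \sqrt{17}}{5406}\right) = \frac{8864887}{4432077} + \frac{863 \sqrt{17}}{5406} \approx 2.6584$)
$\frac{27471}{-1973} + \frac{s{\left(-223,213 \right)}}{N} = \frac{27471}{-1973} - \frac{223}{\frac{8864887}{4432077} + \frac{863 \sqrt{17}}{5406}} = 27471 \left(- \frac{1}{1973}\right) - \frac{223}{\frac{8864887}{4432077} + \frac{863 \sqrt{17}}{5406}} = - \frac{27471}{1973} - \frac{223}{\frac{8864887}{4432077} + \frac{863 \sqrt{17}}{5406}}$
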